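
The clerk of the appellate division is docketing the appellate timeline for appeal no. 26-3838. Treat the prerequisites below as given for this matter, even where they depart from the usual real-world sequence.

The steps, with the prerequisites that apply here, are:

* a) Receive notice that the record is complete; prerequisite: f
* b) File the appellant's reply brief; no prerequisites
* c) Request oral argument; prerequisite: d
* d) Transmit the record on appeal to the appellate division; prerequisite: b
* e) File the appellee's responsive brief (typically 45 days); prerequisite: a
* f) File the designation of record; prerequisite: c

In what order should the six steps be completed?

b d c f a e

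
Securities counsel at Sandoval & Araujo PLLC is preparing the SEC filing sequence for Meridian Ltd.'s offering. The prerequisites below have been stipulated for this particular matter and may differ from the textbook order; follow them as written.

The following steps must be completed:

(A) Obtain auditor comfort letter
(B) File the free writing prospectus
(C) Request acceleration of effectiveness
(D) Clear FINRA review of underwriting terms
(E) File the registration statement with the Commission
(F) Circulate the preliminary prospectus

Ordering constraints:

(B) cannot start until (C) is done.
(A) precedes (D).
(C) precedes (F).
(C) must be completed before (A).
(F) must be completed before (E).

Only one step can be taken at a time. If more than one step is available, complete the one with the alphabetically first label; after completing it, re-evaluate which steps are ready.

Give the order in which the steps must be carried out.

(C), (A), (B), (D), (F), (E)

(C) is the only step with nothing outstanding, so it goes first.
Ready: (A), (B) and (F). (A) has the earlier label → (A).
Ready: (B), (D) and (F). (B) has the earlier label → (B).
Ready: (D) and (F). (D) has the earlier label → (D).
(F) needed (C), now all done → (F).
(E) is the only step now ready → (E).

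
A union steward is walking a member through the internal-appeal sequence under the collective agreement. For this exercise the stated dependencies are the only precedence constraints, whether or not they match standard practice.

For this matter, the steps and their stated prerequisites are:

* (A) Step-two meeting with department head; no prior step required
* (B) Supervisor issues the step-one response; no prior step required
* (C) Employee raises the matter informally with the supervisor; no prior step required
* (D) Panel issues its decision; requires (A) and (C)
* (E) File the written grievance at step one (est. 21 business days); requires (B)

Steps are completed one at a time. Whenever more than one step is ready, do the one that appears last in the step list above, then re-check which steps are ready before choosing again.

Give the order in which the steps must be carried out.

Nothing is required for (C), (B) and (A). (C) is listed later → (C) first.
Now (B) and (A) have their prerequisites met. (B) is listed later, so (B) next.
(E) and (A) are both available; (E) is listed later → (E).
Next only (A) has its prerequisites met → (A).
(D) is the only step now ready → (D).

(C), (B), (E), (A), (D)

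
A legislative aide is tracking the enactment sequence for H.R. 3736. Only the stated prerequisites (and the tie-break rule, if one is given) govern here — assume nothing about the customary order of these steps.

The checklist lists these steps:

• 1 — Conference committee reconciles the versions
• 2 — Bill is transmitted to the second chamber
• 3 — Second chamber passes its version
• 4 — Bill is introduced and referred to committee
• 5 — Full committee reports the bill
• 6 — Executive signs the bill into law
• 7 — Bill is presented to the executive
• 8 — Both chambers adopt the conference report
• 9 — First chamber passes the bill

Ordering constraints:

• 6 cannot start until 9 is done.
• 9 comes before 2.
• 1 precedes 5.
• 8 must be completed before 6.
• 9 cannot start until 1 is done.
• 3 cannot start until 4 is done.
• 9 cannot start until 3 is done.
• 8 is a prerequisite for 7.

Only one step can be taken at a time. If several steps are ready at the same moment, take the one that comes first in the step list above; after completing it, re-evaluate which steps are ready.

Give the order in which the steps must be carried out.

1 4 3 5 8 7 9 2 6

1, 4 and 8 have no prerequisites; 1 is listed earlier, so 1 is first.
Now 4, 5 and 8 have their prerequisites met. 4 is listed earlier, so 4 next.
3, 5 and 8 are all available; 3 is listed earlier → 3.
9 now also ready, so the ready set is {5, 8, 9}; 5 is listed earlier → 5.
Ready: 8 and 9. 8 is listed earlier → 8.
Now 7 and 9 have their prerequisites met. 7 is listed earlier, so 7 next.
Next only 9 has its prerequisites met → 9.
2 and 6 are both available; 2 is listed earlier → 2.
That leaves 6 as the only ready step → 6.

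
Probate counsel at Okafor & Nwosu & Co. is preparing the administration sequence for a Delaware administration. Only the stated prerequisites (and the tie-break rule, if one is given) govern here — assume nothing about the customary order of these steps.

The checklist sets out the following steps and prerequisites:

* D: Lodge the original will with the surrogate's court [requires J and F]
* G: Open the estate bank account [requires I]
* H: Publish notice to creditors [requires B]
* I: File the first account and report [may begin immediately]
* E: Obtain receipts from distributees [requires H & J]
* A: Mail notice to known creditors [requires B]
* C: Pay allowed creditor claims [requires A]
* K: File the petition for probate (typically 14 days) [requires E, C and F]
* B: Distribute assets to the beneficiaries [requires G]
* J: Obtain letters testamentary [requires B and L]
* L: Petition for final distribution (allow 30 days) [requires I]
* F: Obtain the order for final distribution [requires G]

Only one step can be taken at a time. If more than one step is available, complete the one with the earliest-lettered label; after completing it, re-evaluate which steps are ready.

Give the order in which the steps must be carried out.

Only I has no prerequisites, so it is first.
G and L are both available; G has the earlier label → G.
Ready: B, F and L. B has the earlier label → B.
A, F, H and L are all available; A has the earlier label → A.
C, F, H and L are all available; C has the earlier label → C.
F, H and L are all available; F has the earlier label → F.
Now H and L have their prerequisites met. H has the earlier label, so H next.
L needed I, now all done → L.
Next only J has its prerequisites met → J.
Now D and E have their prerequisites met. D has the earlier label, so D next.
Next only E has its prerequisites met → E.
K is the only step now ready → K.

I → G → B → A → C → F → H → L → J → D → E → K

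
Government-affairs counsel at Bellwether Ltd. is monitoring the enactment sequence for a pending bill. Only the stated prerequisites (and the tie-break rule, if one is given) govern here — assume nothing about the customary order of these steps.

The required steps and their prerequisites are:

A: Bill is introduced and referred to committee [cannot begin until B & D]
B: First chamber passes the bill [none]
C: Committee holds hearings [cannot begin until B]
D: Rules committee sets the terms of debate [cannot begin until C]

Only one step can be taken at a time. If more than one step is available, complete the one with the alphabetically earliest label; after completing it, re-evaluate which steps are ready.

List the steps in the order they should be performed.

B, C, D, A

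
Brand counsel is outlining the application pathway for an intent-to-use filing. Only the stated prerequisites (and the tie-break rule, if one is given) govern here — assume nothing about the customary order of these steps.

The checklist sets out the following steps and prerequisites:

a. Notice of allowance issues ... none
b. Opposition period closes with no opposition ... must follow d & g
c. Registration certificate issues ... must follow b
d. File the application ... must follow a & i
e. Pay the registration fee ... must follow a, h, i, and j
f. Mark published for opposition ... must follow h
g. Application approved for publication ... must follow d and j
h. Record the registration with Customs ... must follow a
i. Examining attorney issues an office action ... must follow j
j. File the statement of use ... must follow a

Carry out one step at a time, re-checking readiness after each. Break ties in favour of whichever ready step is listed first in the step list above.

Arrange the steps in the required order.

a has no prerequisites → a first.
Now h and j have their prerequisites met. h is listed earlier, so h next.
f now also ready, so the ready set is {f, j}; f is listed earlier → f.
That leaves j as the only ready step → j.
That leaves i as the only ready step → i.
d and e are both available; d is listed earlier → d.
Now e and g have their prerequisites met. e is listed earlier, so e next.
g is the only step now ready → g.
b is the only step now ready → b.
Next only c has its prerequisites met → c.

a, h, f, j, i, d, e, g, b, c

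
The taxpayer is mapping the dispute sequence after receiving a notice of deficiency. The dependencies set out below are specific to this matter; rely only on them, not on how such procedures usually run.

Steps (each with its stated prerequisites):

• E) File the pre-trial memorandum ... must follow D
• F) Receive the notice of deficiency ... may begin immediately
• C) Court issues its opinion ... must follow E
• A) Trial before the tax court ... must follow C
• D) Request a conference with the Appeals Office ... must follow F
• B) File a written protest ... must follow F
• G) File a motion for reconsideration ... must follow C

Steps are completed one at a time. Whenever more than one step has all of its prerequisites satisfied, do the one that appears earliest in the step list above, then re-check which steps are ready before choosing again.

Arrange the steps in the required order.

F, D, E, C, A, B, G

F is the only step with nothing outstanding, so it goes first.
Ready: D and B. D is listed earlier → D.
E now also ready, so the ready set is {E, B}; E is listed earlier → E.
C now also ready, so the ready set is {C, B}; C is listed earlier → C.
A and G now also ready, so the ready set is {A, B, G}; A is listed earlier → A.
Ready: B and G. B is listed earlier → B.
That leaves G as the only ready step → G.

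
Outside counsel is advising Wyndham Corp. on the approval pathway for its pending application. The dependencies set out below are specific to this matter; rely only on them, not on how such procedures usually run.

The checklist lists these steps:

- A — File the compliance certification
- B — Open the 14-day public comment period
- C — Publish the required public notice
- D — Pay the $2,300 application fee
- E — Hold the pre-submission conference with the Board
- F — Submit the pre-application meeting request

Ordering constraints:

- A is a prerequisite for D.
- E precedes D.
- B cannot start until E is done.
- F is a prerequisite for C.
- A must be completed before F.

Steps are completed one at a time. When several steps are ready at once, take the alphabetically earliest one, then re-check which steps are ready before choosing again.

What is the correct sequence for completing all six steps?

Nothing is required for A and E. A has the earlier label → A first.
E and F are both available; E has the earlier label → E.
Now B, D and F have their prerequisites met. B has the earlier label, so B next.
Now D and F have their prerequisites met. D has the earlier label, so D next.
F needed A, now all done → F.
C needed F, now all done → C.

A E B D F C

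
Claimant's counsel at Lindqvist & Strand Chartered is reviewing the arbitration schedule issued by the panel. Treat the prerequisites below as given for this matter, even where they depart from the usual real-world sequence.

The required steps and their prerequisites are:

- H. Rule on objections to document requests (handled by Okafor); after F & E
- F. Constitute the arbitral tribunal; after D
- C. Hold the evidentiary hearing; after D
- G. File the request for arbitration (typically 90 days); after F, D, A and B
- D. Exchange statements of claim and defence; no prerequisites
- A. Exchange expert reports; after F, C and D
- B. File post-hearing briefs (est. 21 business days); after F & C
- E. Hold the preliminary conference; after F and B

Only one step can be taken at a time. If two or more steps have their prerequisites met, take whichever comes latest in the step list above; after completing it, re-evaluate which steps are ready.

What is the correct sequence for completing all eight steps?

D → C → F → B → E → A → G → H

D has no prerequisites → D first.
Now C and F have their prerequisites met. C is listed later, so C next.
F needed D, now all done → F.
Ready: B and A. B is listed later → B.
E now also ready, so the ready set is {E, A}; E is listed later → E.
H now also ready, so the ready set is {A, H}; A is listed later → A.
G now also ready, so the ready set is {G, H}; G is listed later → G.
Next only H has its prerequisites met → H.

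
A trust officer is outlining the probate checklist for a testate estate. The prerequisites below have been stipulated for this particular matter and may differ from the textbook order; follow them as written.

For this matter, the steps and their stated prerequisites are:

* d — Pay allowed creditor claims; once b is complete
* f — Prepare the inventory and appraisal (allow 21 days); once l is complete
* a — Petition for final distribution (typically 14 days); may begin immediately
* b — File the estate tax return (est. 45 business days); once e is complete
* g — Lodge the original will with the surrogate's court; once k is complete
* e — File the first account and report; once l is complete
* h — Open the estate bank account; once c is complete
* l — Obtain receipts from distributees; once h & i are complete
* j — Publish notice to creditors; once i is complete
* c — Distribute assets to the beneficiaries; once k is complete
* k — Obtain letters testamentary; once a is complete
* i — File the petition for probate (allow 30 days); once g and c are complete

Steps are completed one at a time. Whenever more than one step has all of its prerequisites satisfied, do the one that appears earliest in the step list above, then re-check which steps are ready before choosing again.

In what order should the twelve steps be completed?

a has no prerequisites → a first.
k needed a, now all done → k.
g and c are both available; g is listed earlier → g.
c needed k, now all done → c.
Ready: h and i. h is listed earlier → h.
i needed g and c, now all done → i.
Ready: l and j. l is listed earlier → l.
Ready: f, e and j. f is listed earlier → f.
Ready: e and j. e is listed earlier → e.
b and j are both available; b is listed earlier → b.
d now also ready, so the ready set is {d, j}; d is listed earlier → d.
j needed i, now all done → j.

a, k, g, c, h, i, l, f, e, b, d, j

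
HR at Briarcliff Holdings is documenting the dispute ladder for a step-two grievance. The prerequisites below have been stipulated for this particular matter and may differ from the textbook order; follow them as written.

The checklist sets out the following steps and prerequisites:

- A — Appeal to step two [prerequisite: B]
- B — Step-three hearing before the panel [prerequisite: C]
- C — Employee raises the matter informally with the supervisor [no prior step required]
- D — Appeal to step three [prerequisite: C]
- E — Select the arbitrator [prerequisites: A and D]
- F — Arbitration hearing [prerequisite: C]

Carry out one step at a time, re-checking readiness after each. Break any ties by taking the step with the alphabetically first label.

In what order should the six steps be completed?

C, B, A, D, E, F

Only C has no prerequisites, so it is first.
B, D and F are all available; B has the earlier label → B.
A now also ready, so the ready set is {A, D, F}; A has the earlier label → A.
D and F are both available; D has the earlier label → D.
E now also ready, so the ready set is {E, F}; E has the earlier label → E.
F needed C, now all done → F.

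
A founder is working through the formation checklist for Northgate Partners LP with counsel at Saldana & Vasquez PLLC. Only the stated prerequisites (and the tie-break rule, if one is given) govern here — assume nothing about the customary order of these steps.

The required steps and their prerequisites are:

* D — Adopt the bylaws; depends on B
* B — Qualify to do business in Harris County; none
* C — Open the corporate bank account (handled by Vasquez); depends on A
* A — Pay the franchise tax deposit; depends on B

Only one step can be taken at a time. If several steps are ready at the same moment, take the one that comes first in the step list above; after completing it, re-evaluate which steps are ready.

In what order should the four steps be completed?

B is the only step with nothing outstanding, so it goes first.
Ready: D and A. D is listed earlier → D.
Next only A has its prerequisites met → A.
Next only C has its prerequisites met → C.

B D A C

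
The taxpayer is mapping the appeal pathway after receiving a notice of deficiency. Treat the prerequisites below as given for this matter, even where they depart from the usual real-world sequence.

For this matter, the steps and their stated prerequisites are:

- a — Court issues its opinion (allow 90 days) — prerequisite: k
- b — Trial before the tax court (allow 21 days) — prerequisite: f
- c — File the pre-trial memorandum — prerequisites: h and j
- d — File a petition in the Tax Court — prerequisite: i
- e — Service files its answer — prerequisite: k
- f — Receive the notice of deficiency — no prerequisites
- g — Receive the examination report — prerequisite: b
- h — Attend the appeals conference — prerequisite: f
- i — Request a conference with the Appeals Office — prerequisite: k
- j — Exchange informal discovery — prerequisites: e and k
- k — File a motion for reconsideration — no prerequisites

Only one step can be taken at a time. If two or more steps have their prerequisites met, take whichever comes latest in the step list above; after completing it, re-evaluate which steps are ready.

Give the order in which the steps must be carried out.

k i f h e j d c b g a

Nothing is required for k and f. k is listed later → k first.
Now i, f, e and a have their prerequisites met. i is listed later, so i next.
d now also ready, so the ready set is {f, e, d, a}; f is listed later → f.
h and b now also ready, so the ready set is {h, e, d, b, a}; h is listed later → h.
e, d, b and a are all available; e is listed later → e.
j, d, b and a are all available; j is listed later → j.
d, c, b and a are all available; d is listed later → d.
Ready: c, b and a. c is listed later → c.
Ready: b and a. b is listed later → b.
Ready: g and a. g is listed later → g.
a is the only step now ready → a.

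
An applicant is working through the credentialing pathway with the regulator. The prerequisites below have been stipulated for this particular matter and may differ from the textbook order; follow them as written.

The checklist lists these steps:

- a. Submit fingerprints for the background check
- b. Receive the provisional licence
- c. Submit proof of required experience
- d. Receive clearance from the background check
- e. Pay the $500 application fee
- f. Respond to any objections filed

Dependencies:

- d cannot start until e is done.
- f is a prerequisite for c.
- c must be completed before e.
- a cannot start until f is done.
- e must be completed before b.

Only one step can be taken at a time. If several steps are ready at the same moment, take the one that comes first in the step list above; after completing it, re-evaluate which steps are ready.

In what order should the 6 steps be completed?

f a c e b d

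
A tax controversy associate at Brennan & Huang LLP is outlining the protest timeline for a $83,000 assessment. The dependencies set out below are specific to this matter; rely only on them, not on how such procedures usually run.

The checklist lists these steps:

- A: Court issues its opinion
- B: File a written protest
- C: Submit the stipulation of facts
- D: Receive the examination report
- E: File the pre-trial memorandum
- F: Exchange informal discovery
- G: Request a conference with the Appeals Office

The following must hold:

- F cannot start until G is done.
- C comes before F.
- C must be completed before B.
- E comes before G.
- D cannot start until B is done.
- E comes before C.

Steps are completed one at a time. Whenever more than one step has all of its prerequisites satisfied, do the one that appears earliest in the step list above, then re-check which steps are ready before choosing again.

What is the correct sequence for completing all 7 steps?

A, E, C, B, D, G, F

Nothing is required for A and E. A is listed earlier → A first.
E is the only step now ready → E.
C and G are both available; C is listed earlier → C.
B now also ready, so the ready set is {B, G}; B is listed earlier → B.
Ready: D and G. D is listed earlier → D.
G is the only step now ready → G.
F needed C and G, now all done → F.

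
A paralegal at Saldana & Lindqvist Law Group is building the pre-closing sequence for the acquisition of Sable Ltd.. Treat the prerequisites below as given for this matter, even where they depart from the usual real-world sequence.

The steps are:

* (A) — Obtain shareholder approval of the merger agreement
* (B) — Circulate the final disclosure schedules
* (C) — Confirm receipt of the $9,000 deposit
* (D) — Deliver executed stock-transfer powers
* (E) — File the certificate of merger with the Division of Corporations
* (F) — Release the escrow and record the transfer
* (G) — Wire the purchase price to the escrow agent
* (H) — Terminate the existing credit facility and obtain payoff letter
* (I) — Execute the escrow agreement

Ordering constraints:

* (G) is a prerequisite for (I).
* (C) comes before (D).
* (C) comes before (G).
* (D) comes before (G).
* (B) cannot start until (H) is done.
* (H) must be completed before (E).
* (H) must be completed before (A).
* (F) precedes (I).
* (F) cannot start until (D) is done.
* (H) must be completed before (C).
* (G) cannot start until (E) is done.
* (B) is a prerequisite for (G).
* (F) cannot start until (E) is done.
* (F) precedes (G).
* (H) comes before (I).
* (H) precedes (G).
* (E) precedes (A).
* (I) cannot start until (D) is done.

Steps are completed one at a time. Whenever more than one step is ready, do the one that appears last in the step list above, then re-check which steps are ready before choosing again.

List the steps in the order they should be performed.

(H) has no prerequisites → (H) first.
Now (E), (C) and (B) have their prerequisites met. (E) is listed later, so (E) next.
(A) now also ready, so the ready set is {(C), (B), (A)}; (C) is listed later → (C).
(D), (B) and (A) are all available; (D) is listed later → (D).
(F) now also ready, so the ready set is {(F), (B), (A)}; (F) is listed later → (F).
(B) and (A) are both available; (B) is listed later → (B).
(G) now also ready, so the ready set is {(G), (A)}; (G) is listed later → (G).
(I) now also ready, so the ready set is {(I), (A)}; (I) is listed later → (I).
That leaves (A) as the only ready step → (A).

(H), (E), (C), (D), (F), (B), (G), (I), (A)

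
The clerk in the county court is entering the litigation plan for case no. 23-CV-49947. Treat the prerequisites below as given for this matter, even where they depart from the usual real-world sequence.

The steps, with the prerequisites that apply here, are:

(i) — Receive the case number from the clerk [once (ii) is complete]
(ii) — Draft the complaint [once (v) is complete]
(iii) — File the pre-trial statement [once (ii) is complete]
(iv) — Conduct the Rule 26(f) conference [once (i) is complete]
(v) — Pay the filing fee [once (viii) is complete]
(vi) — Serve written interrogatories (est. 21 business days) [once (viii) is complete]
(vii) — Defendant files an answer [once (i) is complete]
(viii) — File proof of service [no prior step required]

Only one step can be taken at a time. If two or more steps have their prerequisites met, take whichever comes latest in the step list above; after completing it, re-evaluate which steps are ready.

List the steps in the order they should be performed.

(viii), (vi), (v), (ii), (iii), (i), (vii), (iv)

(viii) is the only step with nothing outstanding, so it goes first.
(vi) and (v) are both available; (vi) is listed later → (vi).
(v) needed (viii), now all done → (v).
That leaves (ii) as the only ready step → (ii).
Ready: (iii) and (i). (iii) is listed later → (iii).
That leaves (i) as the only ready step → (i).
Ready: (vii) and (iv). (vii) is listed later → (vii).
(iv) is the only step now ready → (iv).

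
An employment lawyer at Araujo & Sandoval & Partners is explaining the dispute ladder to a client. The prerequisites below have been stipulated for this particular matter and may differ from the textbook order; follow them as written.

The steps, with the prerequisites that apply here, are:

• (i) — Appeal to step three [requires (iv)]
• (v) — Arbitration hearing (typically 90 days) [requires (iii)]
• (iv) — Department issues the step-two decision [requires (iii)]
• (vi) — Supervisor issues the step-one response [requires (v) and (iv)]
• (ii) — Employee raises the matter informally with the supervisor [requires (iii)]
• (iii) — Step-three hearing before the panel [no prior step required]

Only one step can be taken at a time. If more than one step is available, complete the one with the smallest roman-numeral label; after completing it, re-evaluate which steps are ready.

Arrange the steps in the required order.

(iii), (ii), (iv), (i), (v), (vi)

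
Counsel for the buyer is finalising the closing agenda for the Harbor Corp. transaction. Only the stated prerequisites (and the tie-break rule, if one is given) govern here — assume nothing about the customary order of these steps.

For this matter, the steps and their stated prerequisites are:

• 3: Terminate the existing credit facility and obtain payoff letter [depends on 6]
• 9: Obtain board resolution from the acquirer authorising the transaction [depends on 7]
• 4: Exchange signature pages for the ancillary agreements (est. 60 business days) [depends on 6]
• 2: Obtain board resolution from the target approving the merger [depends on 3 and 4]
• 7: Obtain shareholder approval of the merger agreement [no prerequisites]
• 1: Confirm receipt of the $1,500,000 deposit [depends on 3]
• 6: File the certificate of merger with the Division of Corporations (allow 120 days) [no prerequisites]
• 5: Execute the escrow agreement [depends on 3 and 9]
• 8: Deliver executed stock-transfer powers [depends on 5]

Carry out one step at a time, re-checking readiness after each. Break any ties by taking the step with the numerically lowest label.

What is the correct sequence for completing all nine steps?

Nothing is required for 6 and 7. 6 has the earlier label → 6 first.
3, 4 and 7 are all available; 3 has the earlier label → 3.
Ready: 1, 4 and 7. 1 has the earlier label → 1.
4 and 7 are both available; 4 has the earlier label → 4.
Now 2 and 7 have their prerequisites met. 2 has the earlier label, so 2 next.
Next only 7 has its prerequisites met → 7.
9 needed 7, now all done → 9.
5 needed 3 and 9, now all done → 5.
Next only 8 has its prerequisites met → 8.

6 → 3 → 1 → 4 → 2 → 7 → 9 → 5 → 8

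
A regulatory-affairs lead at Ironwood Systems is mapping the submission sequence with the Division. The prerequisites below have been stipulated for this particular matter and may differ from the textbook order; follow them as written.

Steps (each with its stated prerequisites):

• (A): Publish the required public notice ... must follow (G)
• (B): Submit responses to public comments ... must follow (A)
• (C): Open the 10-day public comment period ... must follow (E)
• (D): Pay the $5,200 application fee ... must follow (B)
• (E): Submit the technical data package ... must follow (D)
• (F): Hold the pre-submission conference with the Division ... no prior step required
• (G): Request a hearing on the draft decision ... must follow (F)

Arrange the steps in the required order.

(F) → (G) → (A) → (B) → (D) → (E) → (C)

(F) is the only step with nothing outstanding, so it goes first.
(G) is the only step now ready → (G).
(A) needed (G), now all done → (A).
(B) needed (A), now all done → (B).
Next only (D) has its prerequisites met → (D).
(E) is the only step now ready → (E).
Next only (C) has its prerequisites met → (C).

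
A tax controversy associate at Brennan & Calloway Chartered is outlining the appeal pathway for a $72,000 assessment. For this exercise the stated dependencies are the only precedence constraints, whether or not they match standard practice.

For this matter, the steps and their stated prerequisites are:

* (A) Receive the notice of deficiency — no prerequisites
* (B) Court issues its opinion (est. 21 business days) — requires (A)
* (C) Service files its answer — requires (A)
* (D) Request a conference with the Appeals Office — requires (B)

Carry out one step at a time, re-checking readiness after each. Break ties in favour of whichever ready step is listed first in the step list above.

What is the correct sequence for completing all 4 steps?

(A) has no prerequisites → (A) first.
(B) and (C) are both available; (B) is listed earlier → (B).
(D) now also ready, so the ready set is {(C), (D)}; (C) is listed earlier → (C).
(D) needed (B), now all done → (D).

(A), (B), (C), (D)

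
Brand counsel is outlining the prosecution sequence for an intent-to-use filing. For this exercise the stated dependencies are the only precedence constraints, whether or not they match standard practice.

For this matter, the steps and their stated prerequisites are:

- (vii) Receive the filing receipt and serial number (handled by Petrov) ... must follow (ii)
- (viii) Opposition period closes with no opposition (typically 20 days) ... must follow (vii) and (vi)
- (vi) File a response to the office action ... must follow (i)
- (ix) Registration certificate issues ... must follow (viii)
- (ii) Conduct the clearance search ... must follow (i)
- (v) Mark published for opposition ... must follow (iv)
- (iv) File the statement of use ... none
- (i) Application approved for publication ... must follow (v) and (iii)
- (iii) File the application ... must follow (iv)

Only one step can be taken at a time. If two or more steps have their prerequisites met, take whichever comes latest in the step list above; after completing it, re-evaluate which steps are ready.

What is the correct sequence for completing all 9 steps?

(iv), (iii), (v), (i), (ii), (vi), (vii), (viii), (ix)

(iv) is the only step with nothing outstanding, so it goes first.
(iii) and (v) are both available; (iii) is listed later → (iii).
(v) is the only step now ready → (v).
That leaves (i) as the only ready step → (i).
Now (ii) and (vi) have their prerequisites met. (ii) is listed later, so (ii) next.
Ready: (vi) and (vii). (vi) is listed later → (vi).
(vii) needed (ii), now all done → (vii).
Next only (viii) has its prerequisites met → (viii).
(ix) needed (viii), now all done → (ix).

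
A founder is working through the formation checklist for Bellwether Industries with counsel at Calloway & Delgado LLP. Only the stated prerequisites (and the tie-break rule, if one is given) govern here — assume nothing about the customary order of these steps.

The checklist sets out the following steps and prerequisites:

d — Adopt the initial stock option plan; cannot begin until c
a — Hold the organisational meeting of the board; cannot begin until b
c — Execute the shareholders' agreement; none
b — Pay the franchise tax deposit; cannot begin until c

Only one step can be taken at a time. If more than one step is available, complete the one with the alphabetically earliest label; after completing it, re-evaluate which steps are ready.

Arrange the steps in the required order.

c, b, a, d

c has no prerequisites → c first.
Ready: b and d. b has the earlier label → b.
a now also ready, so the ready set is {a, d}; a has the earlier label → a.
d needed c, now all done → d.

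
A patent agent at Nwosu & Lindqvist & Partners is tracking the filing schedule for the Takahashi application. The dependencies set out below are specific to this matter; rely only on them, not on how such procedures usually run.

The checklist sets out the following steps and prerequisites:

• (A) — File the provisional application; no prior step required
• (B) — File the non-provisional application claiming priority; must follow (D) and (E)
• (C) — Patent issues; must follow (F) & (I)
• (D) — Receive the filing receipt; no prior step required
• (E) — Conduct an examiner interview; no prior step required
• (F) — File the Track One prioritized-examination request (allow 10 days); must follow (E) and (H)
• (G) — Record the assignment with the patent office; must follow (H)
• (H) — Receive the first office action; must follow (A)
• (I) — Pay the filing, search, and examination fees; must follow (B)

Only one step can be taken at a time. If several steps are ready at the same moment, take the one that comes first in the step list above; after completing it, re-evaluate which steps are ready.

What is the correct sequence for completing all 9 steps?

Nothing is required for (A), (D) and (E). (A) is listed earlier → (A) first.
Ready: (D), (E) and (H). (D) is listed earlier → (D).
(E) and (H) are both available; (E) is listed earlier → (E).
(B) now also ready, so the ready set is {(B), (H)}; (B) is listed earlier → (B).
(I) now also ready, so the ready set is {(H), (I)}; (H) is listed earlier → (H).
(F) and (G) now also ready, so the ready set is {(F), (G), (I)}; (F) is listed earlier → (F).
Ready: (G) and (I). (G) is listed earlier → (G).
(I) needed (B), now all done → (I).
Next only (C) has its prerequisites met → (C).

(A) → (D) → (E) → (B) → (H) → (F) → (G) → (I) → (C)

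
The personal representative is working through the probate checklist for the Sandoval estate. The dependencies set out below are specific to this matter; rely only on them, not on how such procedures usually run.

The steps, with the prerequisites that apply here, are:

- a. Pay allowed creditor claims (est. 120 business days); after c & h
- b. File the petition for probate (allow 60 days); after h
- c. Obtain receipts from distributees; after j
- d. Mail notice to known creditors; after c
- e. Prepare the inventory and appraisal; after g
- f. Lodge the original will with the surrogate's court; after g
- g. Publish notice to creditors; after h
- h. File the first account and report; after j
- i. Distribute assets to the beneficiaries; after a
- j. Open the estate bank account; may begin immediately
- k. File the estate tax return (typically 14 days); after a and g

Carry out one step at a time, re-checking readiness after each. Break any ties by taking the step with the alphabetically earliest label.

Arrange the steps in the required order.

j is the only step with nothing outstanding, so it goes first.
c and h are both available; c has the earlier label → c.
d and h are both available; d has the earlier label → d.
h is the only step now ready → h.
Now a, b and g have their prerequisites met. a has the earlier label, so a next.
Now b, g and i have their prerequisites met. b has the earlier label, so b next.
Now g and i have their prerequisites met. g has the earlier label, so g next.
e, f and k now also ready, so the ready set is {e, f, i, k}; e has the earlier label → e.
Ready: f, i and k. f has the earlier label → f.
i and k are both available; i has the earlier label → i.
Next only k has its prerequisites met → k.

j, c, d, h, a, b, g, e, f, i, k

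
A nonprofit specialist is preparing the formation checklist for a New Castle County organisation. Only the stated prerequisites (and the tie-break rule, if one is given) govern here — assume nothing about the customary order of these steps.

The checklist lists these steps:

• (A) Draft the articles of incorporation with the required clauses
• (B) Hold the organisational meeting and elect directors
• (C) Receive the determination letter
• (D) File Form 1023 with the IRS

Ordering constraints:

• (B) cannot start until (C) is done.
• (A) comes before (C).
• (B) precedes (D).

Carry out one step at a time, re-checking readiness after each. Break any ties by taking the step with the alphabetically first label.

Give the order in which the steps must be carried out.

(A), (C), (B), (D)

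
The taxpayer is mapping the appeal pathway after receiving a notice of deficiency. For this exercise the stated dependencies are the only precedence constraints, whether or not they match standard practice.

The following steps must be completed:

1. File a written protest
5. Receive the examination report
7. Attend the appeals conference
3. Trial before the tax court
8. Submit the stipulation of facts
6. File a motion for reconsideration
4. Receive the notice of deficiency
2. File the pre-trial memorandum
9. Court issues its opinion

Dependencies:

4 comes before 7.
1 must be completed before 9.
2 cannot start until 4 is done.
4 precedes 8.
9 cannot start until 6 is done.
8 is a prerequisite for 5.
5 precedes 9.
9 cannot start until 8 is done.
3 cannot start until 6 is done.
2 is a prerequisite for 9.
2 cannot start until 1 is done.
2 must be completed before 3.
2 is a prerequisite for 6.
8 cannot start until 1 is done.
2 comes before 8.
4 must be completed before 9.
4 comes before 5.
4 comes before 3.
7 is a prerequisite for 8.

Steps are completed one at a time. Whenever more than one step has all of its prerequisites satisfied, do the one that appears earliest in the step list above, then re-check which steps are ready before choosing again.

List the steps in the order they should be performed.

1, 4, 7, 2, 8, 5, 6, 3, 9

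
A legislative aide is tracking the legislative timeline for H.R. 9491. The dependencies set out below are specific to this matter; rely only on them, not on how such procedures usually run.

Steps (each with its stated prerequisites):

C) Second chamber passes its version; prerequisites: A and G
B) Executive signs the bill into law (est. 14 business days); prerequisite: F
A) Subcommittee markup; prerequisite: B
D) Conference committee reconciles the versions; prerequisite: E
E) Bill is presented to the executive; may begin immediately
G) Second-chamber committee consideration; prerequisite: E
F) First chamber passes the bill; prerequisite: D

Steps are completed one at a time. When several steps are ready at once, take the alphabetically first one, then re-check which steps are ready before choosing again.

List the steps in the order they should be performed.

E, D, F, B, A, G, C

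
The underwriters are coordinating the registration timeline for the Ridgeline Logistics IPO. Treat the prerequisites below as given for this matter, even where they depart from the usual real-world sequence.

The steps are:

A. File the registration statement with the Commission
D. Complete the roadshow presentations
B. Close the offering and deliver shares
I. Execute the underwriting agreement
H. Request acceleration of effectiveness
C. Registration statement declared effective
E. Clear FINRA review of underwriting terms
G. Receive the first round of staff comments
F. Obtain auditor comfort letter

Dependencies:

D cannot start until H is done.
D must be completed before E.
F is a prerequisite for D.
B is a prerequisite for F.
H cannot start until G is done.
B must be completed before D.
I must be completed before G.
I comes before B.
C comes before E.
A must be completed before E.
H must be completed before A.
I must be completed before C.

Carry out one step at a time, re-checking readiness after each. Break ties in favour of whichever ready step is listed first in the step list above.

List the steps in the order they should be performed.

I has no prerequisites → I first.
Now B, C and G have their prerequisites met. B is listed earlier, so B next.
Now C, G and F have their prerequisites met. C is listed earlier, so C next.
Now G and F have their prerequisites met. G is listed earlier, so G next.
H now also ready, so the ready set is {H, F}; H is listed earlier → H.
Ready: A and F. A is listed earlier → A.
That leaves F as the only ready step → F.
Next only D has its prerequisites met → D.
E is the only step now ready → E.

I B C G H A F D E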